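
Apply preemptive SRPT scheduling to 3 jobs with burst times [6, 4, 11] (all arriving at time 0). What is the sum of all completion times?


Since all jobs arrive at t=0, SRPT equals SPT ordering.
SPT order: [4, 6, 11]
Completion times:
  Job 1: p=4, C=4
  Job 2: p=6, C=10
  Job 3: p=11, C=21
Total completion time = 4 + 10 + 21 = 35

35


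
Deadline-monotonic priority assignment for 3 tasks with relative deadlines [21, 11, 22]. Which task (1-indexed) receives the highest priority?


Sort tasks by relative deadline (ascending):
  Task 2: deadline = 11
  Task 1: deadline = 21
  Task 3: deadline = 22
Priority order (highest first): [2, 1, 3]
Highest priority task = 2

2


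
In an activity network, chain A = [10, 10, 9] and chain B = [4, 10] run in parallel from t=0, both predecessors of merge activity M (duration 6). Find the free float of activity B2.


ES(B2) = sum of predecessors on chain B = 4
EF(B2) = ES + duration = 4 + 10 = 14
Successor of B2 is M. ES(M) = max(sum(A), sum(B)) = max(29, 14) = 29
Free float = ES(successor) - EF(current) = 29 - 14 = 15

15


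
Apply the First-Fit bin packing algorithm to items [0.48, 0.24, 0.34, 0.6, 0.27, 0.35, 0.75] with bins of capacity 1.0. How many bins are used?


Place items sequentially using First-Fit:
  Item 0.48 -> new Bin 1
  Item 0.24 -> Bin 1 (now 0.72)
  Item 0.34 -> new Bin 2
  Item 0.6 -> Bin 2 (now 0.94)
  Item 0.27 -> Bin 1 (now 0.99)
  Item 0.35 -> new Bin 3
  Item 0.75 -> new Bin 4
Total bins used = 4

4


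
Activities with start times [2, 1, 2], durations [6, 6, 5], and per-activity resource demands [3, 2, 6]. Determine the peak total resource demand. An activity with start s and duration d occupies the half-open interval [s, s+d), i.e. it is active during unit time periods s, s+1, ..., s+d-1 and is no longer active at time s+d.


Each activity i is active on [start_i, start_i + duration_i).
Compute total resource usage per time slot:
  t=0: active resources = [], total = 0
  t=1: active resources = [2], total = 2
  t=2: active resources = [3, 2, 6], total = 11
  t=3: active resources = [3, 2, 6], total = 11
  t=4: active resources = [3, 2, 6], total = 11
  t=5: active resources = [3, 2, 6], total = 11
  t=6: active resources = [3, 2, 6], total = 11
  t=7: active resources = [3], total = 3
Peak resource demand = 11

11


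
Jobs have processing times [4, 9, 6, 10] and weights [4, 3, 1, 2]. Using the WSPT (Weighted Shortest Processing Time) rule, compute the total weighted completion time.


Compute p/w ratios and sort ascending (WSPT): [(4, 4), (9, 3), (10, 2), (6, 1)]
Compute weighted completion times:
  Job (p=4,w=4): C=4, w*C=4*4=16
  Job (p=9,w=3): C=13, w*C=3*13=39
  Job (p=10,w=2): C=23, w*C=2*23=46
  Job (p=6,w=1): C=29, w*C=1*29=29
Total weighted completion time = 130

130


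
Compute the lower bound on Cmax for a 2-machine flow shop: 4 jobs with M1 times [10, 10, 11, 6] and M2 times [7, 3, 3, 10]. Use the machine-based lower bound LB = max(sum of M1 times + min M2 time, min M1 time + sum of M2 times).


LB1 = sum(M1 times) + min(M2 times) = 37 + 3 = 40
LB2 = min(M1 times) + sum(M2 times) = 6 + 23 = 29
Lower bound = max(LB1, LB2) = max(40, 29) = 40

40


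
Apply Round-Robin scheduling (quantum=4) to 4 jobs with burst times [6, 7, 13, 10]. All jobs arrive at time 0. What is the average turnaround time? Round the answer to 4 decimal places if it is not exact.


Time quantum = 4
Execution trace:
  J1 runs 4 units, time = 4
  J2 runs 4 units, time = 8
  J3 runs 4 units, time = 12
  J4 runs 4 units, time = 16
  J1 runs 2 units, time = 18
  J2 runs 3 units, time = 21
  J3 runs 4 units, time = 25
  J4 runs 4 units, time = 29
  J3 runs 4 units, time = 33
  J4 runs 2 units, time = 35
  J3 runs 1 units, time = 36
Finish times: [18, 21, 36, 35]
Average turnaround = 110/4 = 27.5

27.5


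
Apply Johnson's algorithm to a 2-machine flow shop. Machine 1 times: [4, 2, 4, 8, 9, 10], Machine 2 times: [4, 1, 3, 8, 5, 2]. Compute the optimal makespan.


Apply Johnson's rule:
  Group 1 (a <= b): [(1, 4, 4), (4, 8, 8)]
  Group 2 (a > b): [(5, 9, 5), (3, 4, 3), (6, 10, 2), (2, 2, 1)]
Optimal job order: [1, 4, 5, 3, 6, 2]
Schedule:
  Job 1: M1 done at 4, M2 done at 8
  Job 4: M1 done at 12, M2 done at 20
  Job 5: M1 done at 21, M2 done at 26
  Job 3: M1 done at 25, M2 done at 29
  Job 6: M1 done at 35, M2 done at 37
  Job 2: M1 done at 37, M2 done at 38
Makespan = 38

38


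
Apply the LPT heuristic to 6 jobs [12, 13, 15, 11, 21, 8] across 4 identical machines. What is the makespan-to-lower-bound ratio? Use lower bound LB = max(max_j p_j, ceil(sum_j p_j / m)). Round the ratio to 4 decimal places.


LPT order: [21, 15, 13, 12, 11, 8]
Machine loads after assignment: [21, 15, 21, 23]
LPT makespan = 23
Lower bound = max(max_job, ceil(total/4)) = max(21, 20) = 21
Ratio = 23 / 21 = 1.0952

1.0952


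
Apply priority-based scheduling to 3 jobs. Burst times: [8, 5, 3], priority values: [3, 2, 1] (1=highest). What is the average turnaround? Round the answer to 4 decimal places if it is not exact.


Sort by priority (ascending = highest first):
Order: [(1, 3), (2, 5), (3, 8)]
Completion times:
  Priority 1, burst=3, C=3
  Priority 2, burst=5, C=8
  Priority 3, burst=8, C=16
Average turnaround = 27/3 = 9.0

9.0


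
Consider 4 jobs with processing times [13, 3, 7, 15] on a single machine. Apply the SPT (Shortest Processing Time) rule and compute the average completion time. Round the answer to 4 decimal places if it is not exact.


Sort jobs by processing time (SPT order): [3, 7, 13, 15]
Compute completion times sequentially:
  Job 1: processing = 3, completes at 3
  Job 2: processing = 7, completes at 10
  Job 3: processing = 13, completes at 23
  Job 4: processing = 15, completes at 38
Sum of completion times = 74
Average completion time = 74/4 = 18.5

18.5


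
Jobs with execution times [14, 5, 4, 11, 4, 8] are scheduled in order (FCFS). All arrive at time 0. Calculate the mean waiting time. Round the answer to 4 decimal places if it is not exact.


FCFS order (as given): [14, 5, 4, 11, 4, 8]
Waiting times:
  Job 1: wait = 0
  Job 2: wait = 14
  Job 3: wait = 19
  Job 4: wait = 23
  Job 5: wait = 34
  Job 6: wait = 38
Sum of waiting times = 128
Average waiting time = 128/6 = 21.3333

21.3333


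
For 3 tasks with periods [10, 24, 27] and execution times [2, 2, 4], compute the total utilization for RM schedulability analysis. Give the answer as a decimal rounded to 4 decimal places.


Compute individual utilizations (exact fractions):
  Task 1: C/T = 2/10 = 1/5 (approx. 0.2)
  Task 2: C/T = 2/24 = 1/12 (approx. 0.0833)
  Task 3: C/T = 4/27 (approx. 0.1481)
Total utilization U = 1/5 + 1/12 + 4/27 = 233/540
Rounded to 4 decimal places: U = 0.4315
RM (Liu & Layland) bound for 3 tasks = 0.779763; compare with U = 233/540 (approx. 0.431481)
U <= bound, so schedulable by RM sufficient condition.

0.4315


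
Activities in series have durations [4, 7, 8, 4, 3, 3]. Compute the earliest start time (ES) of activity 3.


Activity 3 starts after activities 1 through 2 complete.
Predecessor durations: [4, 7]
ES = 4 + 7 = 11

11


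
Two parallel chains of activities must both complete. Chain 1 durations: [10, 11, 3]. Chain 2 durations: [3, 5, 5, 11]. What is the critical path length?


Path A total = 10 + 11 + 3 = 24
Path B total = 3 + 5 + 5 + 11 = 24
Critical path = longest path = max(24, 24) = 24

24


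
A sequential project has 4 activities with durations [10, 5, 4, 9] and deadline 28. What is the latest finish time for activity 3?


LF(activity 3) = deadline - sum of successor durations
Successors: activities 4 through 4 with durations [9]
Sum of successor durations = 9
LF = 28 - 9 = 19

19


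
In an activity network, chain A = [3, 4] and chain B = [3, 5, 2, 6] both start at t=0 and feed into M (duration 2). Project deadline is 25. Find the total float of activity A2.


Forward pass: ES(A2) = sum of predecessors on chain A = 3
EF = ES + duration = 3 + 4 = 7
Backward pass: LF(M) = deadline = 25; LS(M) = 25 - 2 = 23
LF(A2) = LS(M) - sum(successors on chain A) = 23 - 0 = 23
LS = LF - duration = 23 - 4 = 19
Total float = LS - ES = 19 - 3 = 16

16


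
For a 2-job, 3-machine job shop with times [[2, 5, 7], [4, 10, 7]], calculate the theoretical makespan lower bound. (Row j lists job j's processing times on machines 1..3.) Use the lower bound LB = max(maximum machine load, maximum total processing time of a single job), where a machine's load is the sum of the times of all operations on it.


Machine loads:
  Machine 1: 2 + 4 = 6
  Machine 2: 5 + 10 = 15
  Machine 3: 7 + 7 = 14
Max machine load = 15
Job totals:
  Job 1: 14
  Job 2: 21
Max job total = 21
Lower bound = max(15, 21) = 21

21


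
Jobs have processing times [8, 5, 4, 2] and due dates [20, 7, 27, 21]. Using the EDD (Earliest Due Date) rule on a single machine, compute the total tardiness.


Sort by due date (EDD order): [(5, 7), (8, 20), (2, 21), (4, 27)]
Compute completion times and tardiness:
  Job 1: p=5, d=7, C=5, tardiness=max(0,5-7)=0
  Job 2: p=8, d=20, C=13, tardiness=max(0,13-20)=0
  Job 3: p=2, d=21, C=15, tardiness=max(0,15-21)=0
  Job 4: p=4, d=27, C=19, tardiness=max(0,19-27)=0
Total tardiness = 0

0


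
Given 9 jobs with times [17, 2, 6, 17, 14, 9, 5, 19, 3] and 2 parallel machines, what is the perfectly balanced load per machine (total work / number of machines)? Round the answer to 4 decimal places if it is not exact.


Total processing time = 17 + 2 + 6 + 17 + 14 + 9 + 5 + 19 + 3 = 92
Number of machines = 2
Ideal balanced load = 92 / 2 = 46.0

46.0


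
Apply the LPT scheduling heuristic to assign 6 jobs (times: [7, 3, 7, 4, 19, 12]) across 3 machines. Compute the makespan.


Sort jobs in decreasing order (LPT): [19, 12, 7, 7, 4, 3]
Assign each job to the least loaded machine:
  Machine 1: jobs [19], load = 19
  Machine 2: jobs [12, 4], load = 16
  Machine 3: jobs [7, 7, 3], load = 17
Makespan = max load = 19

19


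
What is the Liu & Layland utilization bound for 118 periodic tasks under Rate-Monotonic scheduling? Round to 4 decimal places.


Compute 2^(1/118) = 1.0058914152
Subtract 1: 1.0058914152 - 1 = 0.0058914152
Multiply by n: 118 * 0.0058914152 = 0.6951869936
Round to 4 dp: 0.6952

0.6952


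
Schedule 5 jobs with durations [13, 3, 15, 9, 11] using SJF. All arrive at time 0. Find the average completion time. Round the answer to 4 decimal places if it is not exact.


SJF order (ascending): [3, 9, 11, 13, 15]
Completion times:
  Job 1: burst=3, C=3
  Job 2: burst=9, C=12
  Job 3: burst=11, C=23
  Job 4: burst=13, C=36
  Job 5: burst=15, C=51
Average completion = 125/5 = 25.0

25.0


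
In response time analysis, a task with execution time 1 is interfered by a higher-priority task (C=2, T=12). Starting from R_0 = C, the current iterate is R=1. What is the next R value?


R_next = C + ceil(R_prev / T_hp) * C_hp
ceil(1 / 12) = ceil(0.0833) = 1
Interference = 1 * 2 = 2
R_next = 1 + 2 = 3

3


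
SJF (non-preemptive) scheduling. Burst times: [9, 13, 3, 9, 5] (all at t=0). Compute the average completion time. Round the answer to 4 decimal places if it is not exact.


SJF order (ascending): [3, 5, 9, 9, 13]
Completion times:
  Job 1: burst=3, C=3
  Job 2: burst=5, C=8
  Job 3: burst=9, C=17
  Job 4: burst=9, C=26
  Job 5: burst=13, C=39
Average completion = 93/5 = 18.6

18.6


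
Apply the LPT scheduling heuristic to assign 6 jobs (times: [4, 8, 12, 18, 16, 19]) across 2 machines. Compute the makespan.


Sort jobs in decreasing order (LPT): [19, 18, 16, 12, 8, 4]
Assign each job to the least loaded machine:
  Machine 1: jobs [19, 12, 8], load = 39
  Machine 2: jobs [18, 16, 4], load = 38
Makespan = max load = 39

39


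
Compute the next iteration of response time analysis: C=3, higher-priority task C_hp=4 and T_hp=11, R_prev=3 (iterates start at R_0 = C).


R_next = C + ceil(R_prev / T_hp) * C_hp
ceil(3 / 11) = ceil(0.2727) = 1
Interference = 1 * 4 = 4
R_next = 3 + 4 = 7

7


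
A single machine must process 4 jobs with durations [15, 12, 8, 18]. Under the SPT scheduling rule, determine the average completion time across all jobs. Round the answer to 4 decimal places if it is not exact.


Sort jobs by processing time (SPT order): [8, 12, 15, 18]
Compute completion times sequentially:
  Job 1: processing = 8, completes at 8
  Job 2: processing = 12, completes at 20
  Job 3: processing = 15, completes at 35
  Job 4: processing = 18, completes at 53
Sum of completion times = 116
Average completion time = 116/4 = 29.0

29.0


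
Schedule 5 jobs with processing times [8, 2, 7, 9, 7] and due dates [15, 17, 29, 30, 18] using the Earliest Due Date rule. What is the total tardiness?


Sort by due date (EDD order): [(8, 15), (2, 17), (7, 18), (7, 29), (9, 30)]
Compute completion times and tardiness:
  Job 1: p=8, d=15, C=8, tardiness=max(0,8-15)=0
  Job 2: p=2, d=17, C=10, tardiness=max(0,10-17)=0
  Job 3: p=7, d=18, C=17, tardiness=max(0,17-18)=0
  Job 4: p=7, d=29, C=24, tardiness=max(0,24-29)=0
  Job 5: p=9, d=30, C=33, tardiness=max(0,33-30)=3
Total tardiness = 3

3


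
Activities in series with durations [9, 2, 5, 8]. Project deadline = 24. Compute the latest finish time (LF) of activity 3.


LF(activity 3) = deadline - sum of successor durations
Successors: activities 4 through 4 with durations [8]
Sum of successor durations = 8
LF = 24 - 8 = 16

16


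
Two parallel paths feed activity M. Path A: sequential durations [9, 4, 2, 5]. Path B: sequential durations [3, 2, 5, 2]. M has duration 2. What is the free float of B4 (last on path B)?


ES(B4) = sum of predecessors on chain B = 10
EF(B4) = ES + duration = 10 + 2 = 12
Successor of B4 is M. ES(M) = max(sum(A), sum(B)) = max(20, 12) = 20
Free float = ES(successor) - EF(current) = 20 - 12 = 8

8


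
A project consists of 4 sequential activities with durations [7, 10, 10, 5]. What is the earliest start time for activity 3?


Activity 3 starts after activities 1 through 2 complete.
Predecessor durations: [7, 10]
ES = 7 + 10 = 17

17


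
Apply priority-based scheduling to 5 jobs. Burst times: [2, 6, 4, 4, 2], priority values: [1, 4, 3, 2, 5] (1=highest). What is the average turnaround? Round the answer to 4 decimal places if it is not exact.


Sort by priority (ascending = highest first):
Order: [(1, 2), (2, 4), (3, 4), (4, 6), (5, 2)]
Completion times:
  Priority 1, burst=2, C=2
  Priority 2, burst=4, C=6
  Priority 3, burst=4, C=10
  Priority 4, burst=6, C=16
  Priority 5, burst=2, C=18
Average turnaround = 52/5 = 10.4

10.4


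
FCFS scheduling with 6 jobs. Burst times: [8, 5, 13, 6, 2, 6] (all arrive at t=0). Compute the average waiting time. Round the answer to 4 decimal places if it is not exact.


FCFS order (as given): [8, 5, 13, 6, 2, 6]
Waiting times:
  Job 1: wait = 0
  Job 2: wait = 8
  Job 3: wait = 13
  Job 4: wait = 26
  Job 5: wait = 32
  Job 6: wait = 34
Sum of waiting times = 113
Average waiting time = 113/6 = 18.8333

18.8333


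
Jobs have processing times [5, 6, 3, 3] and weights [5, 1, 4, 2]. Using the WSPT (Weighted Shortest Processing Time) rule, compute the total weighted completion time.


Compute p/w ratios and sort ascending (WSPT): [(3, 4), (5, 5), (3, 2), (6, 1)]
Compute weighted completion times:
  Job (p=3,w=4): C=3, w*C=4*3=12
  Job (p=5,w=5): C=8, w*C=5*8=40
  Job (p=3,w=2): C=11, w*C=2*11=22
  Job (p=6,w=1): C=17, w*C=1*17=17
Total weighted completion time = 91

91


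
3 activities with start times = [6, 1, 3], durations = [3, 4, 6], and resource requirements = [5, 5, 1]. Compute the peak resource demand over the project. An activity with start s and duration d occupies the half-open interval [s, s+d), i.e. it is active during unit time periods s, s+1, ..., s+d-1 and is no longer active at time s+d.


Each activity i is active on [start_i, start_i + duration_i).
Compute total resource usage per time slot:
  t=0: active resources = [], total = 0
  t=1: active resources = [5], total = 5
  t=2: active resources = [5], total = 5
  t=3: active resources = [5, 1], total = 6
  t=4: active resources = [5, 1], total = 6
  t=5: active resources = [1], total = 1
  t=6: active resources = [5, 1], total = 6
  t=7: active resources = [5, 1], total = 6
  t=8: active resources = [5, 1], total = 6
Peak resource demand = 6

6


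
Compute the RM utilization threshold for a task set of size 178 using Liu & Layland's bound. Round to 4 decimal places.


Compute 2^(1/178) = 1.0039016771
Subtract 1: 1.0039016771 - 1 = 0.0039016771
Multiply by n: 178 * 0.0039016771 = 0.6944985238
Round to 4 dp: 0.6945

0.6945


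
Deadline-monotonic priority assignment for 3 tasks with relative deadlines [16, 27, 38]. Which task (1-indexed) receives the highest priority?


Sort tasks by relative deadline (ascending):
  Task 1: deadline = 16
  Task 2: deadline = 27
  Task 3: deadline = 38
Priority order (highest first): [1, 2, 3]
Highest priority task = 1

1


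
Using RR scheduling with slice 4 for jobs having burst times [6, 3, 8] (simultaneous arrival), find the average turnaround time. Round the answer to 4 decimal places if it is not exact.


Time quantum = 4
Execution trace:
  J1 runs 4 units, time = 4
  J2 runs 3 units, time = 7
  J3 runs 4 units, time = 11
  J1 runs 2 units, time = 13
  J3 runs 4 units, time = 17
Finish times: [13, 7, 17]
Average turnaround = 37/3 = 12.3333

12.3333


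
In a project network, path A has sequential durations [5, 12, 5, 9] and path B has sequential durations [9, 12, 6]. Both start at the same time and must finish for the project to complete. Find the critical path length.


Path A total = 5 + 12 + 5 + 9 = 31
Path B total = 9 + 12 + 6 = 27
Critical path = longest path = max(31, 27) = 31

31


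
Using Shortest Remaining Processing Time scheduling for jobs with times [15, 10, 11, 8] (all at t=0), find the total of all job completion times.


Since all jobs arrive at t=0, SRPT equals SPT ordering.
SPT order: [8, 10, 11, 15]
Completion times:
  Job 1: p=8, C=8
  Job 2: p=10, C=18
  Job 3: p=11, C=29
  Job 4: p=15, C=44
Total completion time = 8 + 18 + 29 + 44 = 99

99


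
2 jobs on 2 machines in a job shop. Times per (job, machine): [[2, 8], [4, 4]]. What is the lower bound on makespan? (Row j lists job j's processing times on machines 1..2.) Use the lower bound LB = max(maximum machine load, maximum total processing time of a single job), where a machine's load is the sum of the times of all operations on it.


Machine loads:
  Machine 1: 2 + 4 = 6
  Machine 2: 8 + 4 = 12
Max machine load = 12
Job totals:
  Job 1: 10
  Job 2: 8
Max job total = 10
Lower bound = max(12, 10) = 12

12


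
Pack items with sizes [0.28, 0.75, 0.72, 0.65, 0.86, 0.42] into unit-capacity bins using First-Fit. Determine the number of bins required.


Place items sequentially using First-Fit:
  Item 0.28 -> new Bin 1
  Item 0.75 -> new Bin 2
  Item 0.72 -> Bin 1 (now 1.0)
  Item 0.65 -> new Bin 3
  Item 0.86 -> new Bin 4
  Item 0.42 -> new Bin 5
Total bins used = 5

5


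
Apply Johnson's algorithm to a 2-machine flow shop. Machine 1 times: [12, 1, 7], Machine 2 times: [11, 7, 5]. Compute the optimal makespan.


Apply Johnson's rule:
  Group 1 (a <= b): [(2, 1, 7)]
  Group 2 (a > b): [(1, 12, 11), (3, 7, 5)]
Optimal job order: [2, 1, 3]
Schedule:
  Job 2: M1 done at 1, M2 done at 8
  Job 1: M1 done at 13, M2 done at 24
  Job 3: M1 done at 20, M2 done at 29
Makespan = 29

29


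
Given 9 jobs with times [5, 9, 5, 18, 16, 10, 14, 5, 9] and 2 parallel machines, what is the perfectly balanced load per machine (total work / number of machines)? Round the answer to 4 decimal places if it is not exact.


Total processing time = 5 + 9 + 5 + 18 + 16 + 10 + 14 + 5 + 9 = 91
Number of machines = 2
Ideal balanced load = 91 / 2 = 45.5

45.5


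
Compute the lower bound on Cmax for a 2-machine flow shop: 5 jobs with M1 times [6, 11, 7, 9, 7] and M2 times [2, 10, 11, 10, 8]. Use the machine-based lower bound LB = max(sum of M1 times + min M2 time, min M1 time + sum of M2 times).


LB1 = sum(M1 times) + min(M2 times) = 40 + 2 = 42
LB2 = min(M1 times) + sum(M2 times) = 6 + 41 = 47
Lower bound = max(LB1, LB2) = max(42, 47) = 47

47


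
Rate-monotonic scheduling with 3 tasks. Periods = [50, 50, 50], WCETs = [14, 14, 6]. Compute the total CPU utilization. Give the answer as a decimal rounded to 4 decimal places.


Compute individual utilizations (exact fractions):
  Task 1: C/T = 14/50 = 7/25 (approx. 0.28)
  Task 2: C/T = 14/50 = 7/25 (approx. 0.28)
  Task 3: C/T = 6/50 = 3/25 (approx. 0.12)
Total utilization U = 7/25 + 7/25 + 3/25 = 17/25
Rounded to 4 decimal places: U = 0.6800
RM (Liu & Layland) bound for 3 tasks = 0.779763; compare with U = 17/25 (approx. 0.680000)
U <= bound, so schedulable by RM sufficient condition.

0.6800


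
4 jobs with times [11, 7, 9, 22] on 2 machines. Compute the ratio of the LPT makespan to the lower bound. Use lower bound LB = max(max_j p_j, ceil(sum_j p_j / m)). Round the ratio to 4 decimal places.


LPT order: [22, 11, 9, 7]
Machine loads after assignment: [22, 27]
LPT makespan = 27
Lower bound = max(max_job, ceil(total/2)) = max(22, 25) = 25
Ratio = 27 / 25 = 1.08

1.08


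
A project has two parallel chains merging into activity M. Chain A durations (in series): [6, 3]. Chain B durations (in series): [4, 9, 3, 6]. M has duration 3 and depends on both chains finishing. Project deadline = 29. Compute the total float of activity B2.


Forward pass: ES(B2) = sum of predecessors on chain B = 4
EF = ES + duration = 4 + 9 = 13
Backward pass: LF(M) = deadline = 29; LS(M) = 29 - 3 = 26
LF(B2) = LS(M) - sum(successors on chain B) = 26 - 9 = 17
LS = LF - duration = 17 - 9 = 8
Total float = LS - ES = 8 - 4 = 4

4


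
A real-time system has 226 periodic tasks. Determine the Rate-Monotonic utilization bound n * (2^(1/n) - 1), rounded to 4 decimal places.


Compute 2^(1/226) = 1.0030717310
Subtract 1: 1.0030717310 - 1 = 0.0030717310
Multiply by n: 226 * 0.0030717310 = 0.6942112060
Round to 4 dp: 0.6942

0.6942


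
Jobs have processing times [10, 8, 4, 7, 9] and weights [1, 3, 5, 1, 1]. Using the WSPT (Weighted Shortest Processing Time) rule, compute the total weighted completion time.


Compute p/w ratios and sort ascending (WSPT): [(4, 5), (8, 3), (7, 1), (9, 1), (10, 1)]
Compute weighted completion times:
  Job (p=4,w=5): C=4, w*C=5*4=20
  Job (p=8,w=3): C=12, w*C=3*12=36
  Job (p=7,w=1): C=19, w*C=1*19=19
  Job (p=9,w=1): C=28, w*C=1*28=28
  Job (p=10,w=1): C=38, w*C=1*38=38
Total weighted completion time = 141

141


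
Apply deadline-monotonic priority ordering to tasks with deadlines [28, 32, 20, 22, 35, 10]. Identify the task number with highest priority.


Sort tasks by relative deadline (ascending):
  Task 6: deadline = 10
  Task 3: deadline = 20
  Task 4: deadline = 22
  Task 1: deadline = 28
  Task 2: deadline = 32
  Task 5: deadline = 35
Priority order (highest first): [6, 3, 4, 1, 2, 5]
Highest priority task = 6

6


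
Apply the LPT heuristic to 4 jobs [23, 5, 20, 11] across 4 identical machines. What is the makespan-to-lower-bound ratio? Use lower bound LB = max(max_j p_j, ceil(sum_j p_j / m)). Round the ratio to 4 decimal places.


LPT order: [23, 20, 11, 5]
Machine loads after assignment: [23, 20, 11, 5]
LPT makespan = 23
Lower bound = max(max_job, ceil(total/4)) = max(23, 15) = 23
Ratio = 23 / 23 = 1.0

1.0


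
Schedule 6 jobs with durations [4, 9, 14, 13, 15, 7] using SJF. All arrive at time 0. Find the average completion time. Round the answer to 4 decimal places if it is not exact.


SJF order (ascending): [4, 7, 9, 13, 14, 15]
Completion times:
  Job 1: burst=4, C=4
  Job 2: burst=7, C=11
  Job 3: burst=9, C=20
  Job 4: burst=13, C=33
  Job 5: burst=14, C=47
  Job 6: burst=15, C=62
Average completion = 177/6 = 29.5

29.5


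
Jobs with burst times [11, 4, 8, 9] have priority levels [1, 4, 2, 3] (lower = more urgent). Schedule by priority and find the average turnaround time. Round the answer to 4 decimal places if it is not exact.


Sort by priority (ascending = highest first):
Order: [(1, 11), (2, 8), (3, 9), (4, 4)]
Completion times:
  Priority 1, burst=11, C=11
  Priority 2, burst=8, C=19
  Priority 3, burst=9, C=28
  Priority 4, burst=4, C=32
Average turnaround = 90/4 = 22.5

22.5


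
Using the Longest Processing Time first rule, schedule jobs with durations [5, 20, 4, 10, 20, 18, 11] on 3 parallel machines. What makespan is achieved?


Sort jobs in decreasing order (LPT): [20, 20, 18, 11, 10, 5, 4]
Assign each job to the least loaded machine:
  Machine 1: jobs [20, 10], load = 30
  Machine 2: jobs [20, 5, 4], load = 29
  Machine 3: jobs [18, 11], load = 29
Makespan = max load = 30

30


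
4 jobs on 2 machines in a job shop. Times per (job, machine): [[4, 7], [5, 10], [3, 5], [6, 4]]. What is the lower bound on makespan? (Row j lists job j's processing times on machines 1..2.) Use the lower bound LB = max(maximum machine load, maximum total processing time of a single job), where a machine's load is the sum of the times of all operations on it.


Machine loads:
  Machine 1: 4 + 5 + 3 + 6 = 18
  Machine 2: 7 + 10 + 5 + 4 = 26
Max machine load = 26
Job totals:
  Job 1: 11
  Job 2: 15
  Job 3: 8
  Job 4: 10
Max job total = 15
Lower bound = max(26, 15) = 26

26


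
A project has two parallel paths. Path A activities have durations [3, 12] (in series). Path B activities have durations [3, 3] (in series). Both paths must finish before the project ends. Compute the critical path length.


Path A total = 3 + 12 = 15
Path B total = 3 + 3 = 6
Critical path = longest path = max(15, 6) = 15

15


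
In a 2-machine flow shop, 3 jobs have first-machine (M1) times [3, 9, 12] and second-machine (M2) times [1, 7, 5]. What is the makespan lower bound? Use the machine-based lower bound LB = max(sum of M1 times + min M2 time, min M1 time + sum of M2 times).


LB1 = sum(M1 times) + min(M2 times) = 24 + 1 = 25
LB2 = min(M1 times) + sum(M2 times) = 3 + 13 = 16
Lower bound = max(LB1, LB2) = max(25, 16) = 25

25


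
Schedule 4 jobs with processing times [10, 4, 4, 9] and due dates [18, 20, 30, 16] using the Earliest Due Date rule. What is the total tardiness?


Sort by due date (EDD order): [(9, 16), (10, 18), (4, 20), (4, 30)]
Compute completion times and tardiness:
  Job 1: p=9, d=16, C=9, tardiness=max(0,9-16)=0
  Job 2: p=10, d=18, C=19, tardiness=max(0,19-18)=1
  Job 3: p=4, d=20, C=23, tardiness=max(0,23-20)=3
  Job 4: p=4, d=30, C=27, tardiness=max(0,27-30)=0
Total tardiness = 4

4


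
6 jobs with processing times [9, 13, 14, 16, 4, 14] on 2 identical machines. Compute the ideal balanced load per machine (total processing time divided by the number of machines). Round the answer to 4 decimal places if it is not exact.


Total processing time = 9 + 13 + 14 + 16 + 4 + 14 = 70
Number of machines = 2
Ideal balanced load = 70 / 2 = 35.0

35.0


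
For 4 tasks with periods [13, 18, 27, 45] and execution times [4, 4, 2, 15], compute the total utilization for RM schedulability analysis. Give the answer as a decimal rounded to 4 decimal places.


Compute individual utilizations (exact fractions):
  Task 1: C/T = 4/13 (approx. 0.3077)
  Task 2: C/T = 4/18 = 2/9 (approx. 0.2222)
  Task 3: C/T = 2/27 (approx. 0.0741)
  Task 4: C/T = 15/45 = 1/3 (approx. 0.3333)
Total utilization U = 4/13 + 2/9 + 2/27 + 1/3 = 329/351
Rounded to 4 decimal places: U = 0.9373
RM (Liu & Layland) bound for 4 tasks = 0.756828; compare with U = 329/351 (approx. 0.937322)
bound < U <= 1, so the RM sufficient condition is not met (inconclusive; an exact test such as response-time analysis is needed).

0.9373


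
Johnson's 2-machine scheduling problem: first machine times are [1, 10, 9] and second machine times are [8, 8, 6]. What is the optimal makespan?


Apply Johnson's rule:
  Group 1 (a <= b): [(1, 1, 8)]
  Group 2 (a > b): [(2, 10, 8), (3, 9, 6)]
Optimal job order: [1, 2, 3]
Schedule:
  Job 1: M1 done at 1, M2 done at 9
  Job 2: M1 done at 11, M2 done at 19
  Job 3: M1 done at 20, M2 done at 26
Makespan = 26

26


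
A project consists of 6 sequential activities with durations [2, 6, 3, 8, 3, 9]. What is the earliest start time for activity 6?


Activity 6 starts after activities 1 through 5 complete.
Predecessor durations: [2, 6, 3, 8, 3]
ES = 2 + 6 + 3 + 8 + 3 = 22

22


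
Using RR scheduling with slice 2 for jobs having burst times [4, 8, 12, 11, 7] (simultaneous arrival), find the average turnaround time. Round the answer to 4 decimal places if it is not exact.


Time quantum = 2
Execution trace:
  J1 runs 2 units, time = 2
  J2 runs 2 units, time = 4
  J3 runs 2 units, time = 6
  J4 runs 2 units, time = 8
  J5 runs 2 units, time = 10
  J1 runs 2 units, time = 12
  J2 runs 2 units, time = 14
  J3 runs 2 units, time = 16
  J4 runs 2 units, time = 18
  J5 runs 2 units, time = 20
  J2 runs 2 units, time = 22
  J3 runs 2 units, time = 24
  J4 runs 2 units, time = 26
  J5 runs 2 units, time = 28
  J2 runs 2 units, time = 30
  J3 runs 2 units, time = 32
  J4 runs 2 units, time = 34
  J5 runs 1 units, time = 35
  J3 runs 2 units, time = 37
  J4 runs 2 units, time = 39
  J3 runs 2 units, time = 41
  J4 runs 1 units, time = 42
Finish times: [12, 30, 41, 42, 35]
Average turnaround = 160/5 = 32.0

32.0


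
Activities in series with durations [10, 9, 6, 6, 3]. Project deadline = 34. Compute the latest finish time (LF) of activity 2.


LF(activity 2) = deadline - sum of successor durations
Successors: activities 3 through 5 with durations [6, 6, 3]
Sum of successor durations = 15
LF = 34 - 15 = 19

19


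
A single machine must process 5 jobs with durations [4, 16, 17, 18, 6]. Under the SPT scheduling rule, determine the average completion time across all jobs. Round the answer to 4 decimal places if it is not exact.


Sort jobs by processing time (SPT order): [4, 6, 16, 17, 18]
Compute completion times sequentially:
  Job 1: processing = 4, completes at 4
  Job 2: processing = 6, completes at 10
  Job 3: processing = 16, completes at 26
  Job 4: processing = 17, completes at 43
  Job 5: processing = 18, completes at 61
Sum of completion times = 144
Average completion time = 144/5 = 28.8

28.8


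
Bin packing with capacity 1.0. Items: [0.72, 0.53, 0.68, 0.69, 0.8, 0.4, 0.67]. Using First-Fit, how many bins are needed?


Place items sequentially using First-Fit:
  Item 0.72 -> new Bin 1
  Item 0.53 -> new Bin 2
  Item 0.68 -> new Bin 3
  Item 0.69 -> new Bin 4
  Item 0.8 -> new Bin 5
  Item 0.4 -> Bin 2 (now 0.93)
  Item 0.67 -> new Bin 6
Total bins used = 6

6


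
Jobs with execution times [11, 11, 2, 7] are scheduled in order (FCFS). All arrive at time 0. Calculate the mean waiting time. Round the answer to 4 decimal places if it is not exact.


FCFS order (as given): [11, 11, 2, 7]
Waiting times:
  Job 1: wait = 0
  Job 2: wait = 11
  Job 3: wait = 22
  Job 4: wait = 24
Sum of waiting times = 57
Average waiting time = 57/4 = 14.25

14.25


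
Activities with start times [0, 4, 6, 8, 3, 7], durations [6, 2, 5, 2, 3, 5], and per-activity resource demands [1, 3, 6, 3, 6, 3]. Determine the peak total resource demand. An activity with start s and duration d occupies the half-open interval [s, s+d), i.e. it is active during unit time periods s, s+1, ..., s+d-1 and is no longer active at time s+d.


Each activity i is active on [start_i, start_i + duration_i).
Compute total resource usage per time slot:
  t=0: active resources = [1], total = 1
  t=1: active resources = [1], total = 1
  t=2: active resources = [1], total = 1
  t=3: active resources = [1, 6], total = 7
  t=4: active resources = [1, 3, 6], total = 10
  t=5: active resources = [1, 3, 6], total = 10
  t=6: active resources = [6], total = 6
  t=7: active resources = [6, 3], total = 9
  t=8: active resources = [6, 3, 3], total = 12
  t=9: active resources = [6, 3, 3], total = 12
  t=10: active resources = [6, 3], total = 9
  t=11: active resources = [3], total = 3
Peak resource demand = 12

12


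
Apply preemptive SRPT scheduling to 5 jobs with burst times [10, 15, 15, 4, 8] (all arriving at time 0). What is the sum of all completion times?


Since all jobs arrive at t=0, SRPT equals SPT ordering.
SPT order: [4, 8, 10, 15, 15]
Completion times:
  Job 1: p=4, C=4
  Job 2: p=8, C=12
  Job 3: p=10, C=22
  Job 4: p=15, C=37
  Job 5: p=15, C=52
Total completion time = 4 + 12 + 22 + 37 + 52 = 127

127


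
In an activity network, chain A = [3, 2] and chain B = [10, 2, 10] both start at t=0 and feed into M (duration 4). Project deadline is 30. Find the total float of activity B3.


Forward pass: ES(B3) = sum of predecessors on chain B = 12
EF = ES + duration = 12 + 10 = 22
Backward pass: LF(M) = deadline = 30; LS(M) = 30 - 4 = 26
LF(B3) = LS(M) - sum(successors on chain B) = 26 - 0 = 26
LS = LF - duration = 26 - 10 = 16
Total float = LS - ES = 16 - 12 = 4

4


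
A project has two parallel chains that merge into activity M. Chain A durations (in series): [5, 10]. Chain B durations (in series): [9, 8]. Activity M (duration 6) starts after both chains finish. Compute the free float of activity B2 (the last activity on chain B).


ES(B2) = sum of predecessors on chain B = 9
EF(B2) = ES + duration = 9 + 8 = 17
Successor of B2 is M. ES(M) = max(sum(A), sum(B)) = max(15, 17) = 17
Free float = ES(successor) - EF(current) = 17 - 17 = 0

0


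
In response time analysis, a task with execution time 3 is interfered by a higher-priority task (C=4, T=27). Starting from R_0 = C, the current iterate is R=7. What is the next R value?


R_next = C + ceil(R_prev / T_hp) * C_hp
ceil(7 / 27) = ceil(0.2593) = 1
Interference = 1 * 4 = 4
R_next = 3 + 4 = 7
R_next = R_prev, so the iteration has converged (response time = 7).

7


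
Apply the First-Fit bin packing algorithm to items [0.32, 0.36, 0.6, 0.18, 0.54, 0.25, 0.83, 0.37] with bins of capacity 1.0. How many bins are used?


Place items sequentially using First-Fit:
  Item 0.32 -> new Bin 1
  Item 0.36 -> Bin 1 (now 0.68)
  Item 0.6 -> new Bin 2
  Item 0.18 -> Bin 1 (now 0.86)
  Item 0.54 -> new Bin 3
  Item 0.25 -> Bin 2 (now 0.85)
  Item 0.83 -> new Bin 4
  Item 0.37 -> Bin 3 (now 0.91)
Total bins used = 4

4


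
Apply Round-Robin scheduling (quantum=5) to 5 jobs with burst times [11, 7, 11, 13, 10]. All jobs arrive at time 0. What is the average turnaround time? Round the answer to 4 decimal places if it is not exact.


Time quantum = 5
Execution trace:
  J1 runs 5 units, time = 5
  J2 runs 5 units, time = 10
  J3 runs 5 units, time = 15
  J4 runs 5 units, time = 20
  J5 runs 5 units, time = 25
  J1 runs 5 units, time = 30
  J2 runs 2 units, time = 32
  J3 runs 5 units, time = 37
  J4 runs 5 units, time = 42
  J5 runs 5 units, time = 47
  J1 runs 1 units, time = 48
  J3 runs 1 units, time = 49
  J4 runs 3 units, time = 52
Finish times: [48, 32, 49, 52, 47]
Average turnaround = 228/5 = 45.6

45.6


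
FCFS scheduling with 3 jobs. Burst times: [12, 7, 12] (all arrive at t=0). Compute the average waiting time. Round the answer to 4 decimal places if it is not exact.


FCFS order (as given): [12, 7, 12]
Waiting times:
  Job 1: wait = 0
  Job 2: wait = 12
  Job 3: wait = 19
Sum of waiting times = 31
Average waiting time = 31/3 = 10.3333

10.3333


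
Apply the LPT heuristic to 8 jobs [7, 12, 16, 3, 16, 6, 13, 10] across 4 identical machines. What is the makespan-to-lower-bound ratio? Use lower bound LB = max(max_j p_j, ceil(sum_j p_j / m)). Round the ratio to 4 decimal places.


LPT order: [16, 16, 13, 12, 10, 7, 6, 3]
Machine loads after assignment: [22, 19, 20, 22]
LPT makespan = 22
Lower bound = max(max_job, ceil(total/4)) = max(16, 21) = 21
Ratio = 22 / 21 = 1.0476

1.0476


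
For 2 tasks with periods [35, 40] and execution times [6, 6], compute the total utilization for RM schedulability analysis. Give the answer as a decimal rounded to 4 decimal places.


Compute individual utilizations (exact fractions):
  Task 1: C/T = 6/35 (approx. 0.1714)
  Task 2: C/T = 6/40 = 3/20 (approx. 0.15)
Total utilization U = 6/35 + 3/20 = 9/28
Rounded to 4 decimal places: U = 0.3214
RM (Liu & Layland) bound for 2 tasks = 0.828427; compare with U = 9/28 (approx. 0.321429)
U <= bound, so schedulable by RM sufficient condition.

0.3214


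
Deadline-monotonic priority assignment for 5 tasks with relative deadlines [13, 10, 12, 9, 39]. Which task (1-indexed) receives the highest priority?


Sort tasks by relative deadline (ascending):
  Task 4: deadline = 9
  Task 2: deadline = 10
  Task 3: deadline = 12
  Task 1: deadline = 13
  Task 5: deadline = 39
Priority order (highest first): [4, 2, 3, 1, 5]
Highest priority task = 4

4


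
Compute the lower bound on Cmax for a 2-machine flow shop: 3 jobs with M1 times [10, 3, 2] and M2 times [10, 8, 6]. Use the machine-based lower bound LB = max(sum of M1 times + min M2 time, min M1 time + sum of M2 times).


LB1 = sum(M1 times) + min(M2 times) = 15 + 6 = 21
LB2 = min(M1 times) + sum(M2 times) = 2 + 24 = 26
Lower bound = max(LB1, LB2) = max(21, 26) = 26

26


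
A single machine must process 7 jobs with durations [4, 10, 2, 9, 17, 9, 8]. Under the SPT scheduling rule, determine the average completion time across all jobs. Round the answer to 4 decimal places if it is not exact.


Sort jobs by processing time (SPT order): [2, 4, 8, 9, 9, 10, 17]
Compute completion times sequentially:
  Job 1: processing = 2, completes at 2
  Job 2: processing = 4, completes at 6
  Job 3: processing = 8, completes at 14
  Job 4: processing = 9, completes at 23
  Job 5: processing = 9, completes at 32
  Job 6: processing = 10, completes at 42
  Job 7: processing = 17, completes at 59
Sum of completion times = 178
Average completion time = 178/7 = 25.4286

25.4286


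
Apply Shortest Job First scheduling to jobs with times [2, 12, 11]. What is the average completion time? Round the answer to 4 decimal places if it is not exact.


SJF order (ascending): [2, 11, 12]
Completion times:
  Job 1: burst=2, C=2
  Job 2: burst=11, C=13
  Job 3: burst=12, C=25
Average completion = 40/3 = 13.3333

13.3333


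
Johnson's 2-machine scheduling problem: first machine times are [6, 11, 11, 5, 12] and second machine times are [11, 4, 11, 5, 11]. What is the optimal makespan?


Apply Johnson's rule:
  Group 1 (a <= b): [(4, 5, 5), (1, 6, 11), (3, 11, 11)]
  Group 2 (a > b): [(5, 12, 11), (2, 11, 4)]
Optimal job order: [4, 1, 3, 5, 2]
Schedule:
  Job 4: M1 done at 5, M2 done at 10
  Job 1: M1 done at 11, M2 done at 22
  Job 3: M1 done at 22, M2 done at 33
  Job 5: M1 done at 34, M2 done at 45
  Job 2: M1 done at 45, M2 done at 49
Makespan = 49

49


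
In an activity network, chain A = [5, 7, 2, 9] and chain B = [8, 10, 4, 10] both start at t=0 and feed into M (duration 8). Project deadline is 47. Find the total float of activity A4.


Forward pass: ES(A4) = sum of predecessors on chain A = 14
EF = ES + duration = 14 + 9 = 23
Backward pass: LF(M) = deadline = 47; LS(M) = 47 - 8 = 39
LF(A4) = LS(M) - sum(successors on chain A) = 39 - 0 = 39
LS = LF - duration = 39 - 9 = 30
Total float = LS - ES = 30 - 14 = 16

16


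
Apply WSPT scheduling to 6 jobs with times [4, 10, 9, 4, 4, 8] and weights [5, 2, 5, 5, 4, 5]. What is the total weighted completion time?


Compute p/w ratios and sort ascending (WSPT): [(4, 5), (4, 5), (4, 4), (8, 5), (9, 5), (10, 2)]
Compute weighted completion times:
  Job (p=4,w=5): C=4, w*C=5*4=20
  Job (p=4,w=5): C=8, w*C=5*8=40
  Job (p=4,w=4): C=12, w*C=4*12=48
  Job (p=8,w=5): C=20, w*C=5*20=100
  Job (p=9,w=5): C=29, w*C=5*29=145
  Job (p=10,w=2): C=39, w*C=2*39=78
Total weighted completion time = 431

431


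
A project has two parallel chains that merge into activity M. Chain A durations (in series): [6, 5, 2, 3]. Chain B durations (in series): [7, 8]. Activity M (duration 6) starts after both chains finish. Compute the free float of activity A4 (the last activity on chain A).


ES(A4) = sum of predecessors on chain A = 13
EF(A4) = ES + duration = 13 + 3 = 16
Successor of A4 is M. ES(M) = max(sum(A), sum(B)) = max(16, 15) = 16
Free float = ES(successor) - EF(current) = 16 - 16 = 0

0
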